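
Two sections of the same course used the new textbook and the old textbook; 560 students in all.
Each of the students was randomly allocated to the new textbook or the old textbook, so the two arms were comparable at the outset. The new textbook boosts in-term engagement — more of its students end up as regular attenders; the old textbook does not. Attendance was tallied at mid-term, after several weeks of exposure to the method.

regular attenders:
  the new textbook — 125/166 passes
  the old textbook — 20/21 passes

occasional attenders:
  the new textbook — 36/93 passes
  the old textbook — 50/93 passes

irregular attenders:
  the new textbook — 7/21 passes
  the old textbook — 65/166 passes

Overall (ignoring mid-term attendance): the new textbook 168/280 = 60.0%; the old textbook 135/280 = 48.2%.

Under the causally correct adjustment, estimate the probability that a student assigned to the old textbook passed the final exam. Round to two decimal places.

The stratified and pooled comparisons disagree (the old textbook wins within each mid-term attendance; the new textbook wins overall), so the answer turns on the causal role of mid-term attendance.
Mid-term attendance is downstream of the teaching method. One should not condition on a consequence of treatment, so the overall rates are the right comparison.
So P(outcome | do(the old textbook)) is just the pooled rate for the old textbook: 135/280 = 0.482.

0.48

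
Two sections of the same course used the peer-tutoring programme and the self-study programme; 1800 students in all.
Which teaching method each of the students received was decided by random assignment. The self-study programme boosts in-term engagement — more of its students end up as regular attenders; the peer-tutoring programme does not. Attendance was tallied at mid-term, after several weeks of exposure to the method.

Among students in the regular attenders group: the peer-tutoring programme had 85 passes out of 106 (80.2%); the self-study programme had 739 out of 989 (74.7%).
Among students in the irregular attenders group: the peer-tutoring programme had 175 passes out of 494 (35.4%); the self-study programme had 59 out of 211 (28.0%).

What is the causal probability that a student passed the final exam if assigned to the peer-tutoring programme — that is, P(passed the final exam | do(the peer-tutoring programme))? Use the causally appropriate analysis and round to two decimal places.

the peer-tutoring programme is higher inside every mid-term attendance stratum but the self-study programme is higher in aggregate. Whether to stratify depends on how mid-term attendance relates to the teaching method.
Mid-term attendance here is a post-treatment variable shaped by the teaching method; conditioning on it would introduce bias rather than remove it. The overall comparison is the causal one.
So P(outcome | do(the peer-tutoring programme)) is just the pooled rate for the peer-tutoring programme: 260/600 = 0.433.

0.43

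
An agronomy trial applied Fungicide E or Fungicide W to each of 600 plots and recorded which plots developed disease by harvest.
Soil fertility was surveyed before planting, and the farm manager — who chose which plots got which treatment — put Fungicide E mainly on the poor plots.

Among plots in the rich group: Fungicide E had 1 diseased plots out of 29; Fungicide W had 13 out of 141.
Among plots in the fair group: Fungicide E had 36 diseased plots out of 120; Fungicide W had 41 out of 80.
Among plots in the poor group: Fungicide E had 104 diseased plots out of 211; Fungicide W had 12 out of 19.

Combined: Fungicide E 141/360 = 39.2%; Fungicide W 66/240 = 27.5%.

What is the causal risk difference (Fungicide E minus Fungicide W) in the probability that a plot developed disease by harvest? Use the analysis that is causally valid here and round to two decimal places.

Nothing the fungicide does changes soil fertility; the imbalance is an allocation artefact. With soil fertility also predicting the outcome, the pooled figure is confounded, and the within-stratum comparison is the causal one.
Adjusting over the population distribution of soil fertility: 0.283·(0.034−0.092) + 0.333·(0.300−0.512) + 0.383·(0.493−0.632) = -0.140.

-0.14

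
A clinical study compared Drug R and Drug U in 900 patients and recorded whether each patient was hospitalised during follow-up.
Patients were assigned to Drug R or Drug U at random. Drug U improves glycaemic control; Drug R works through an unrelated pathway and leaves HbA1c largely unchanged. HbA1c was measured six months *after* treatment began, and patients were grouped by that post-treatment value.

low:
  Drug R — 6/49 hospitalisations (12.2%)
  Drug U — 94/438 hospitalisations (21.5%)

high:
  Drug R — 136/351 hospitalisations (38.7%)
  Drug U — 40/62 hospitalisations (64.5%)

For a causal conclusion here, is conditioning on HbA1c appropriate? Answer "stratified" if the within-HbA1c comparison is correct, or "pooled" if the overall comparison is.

pooled

Drug R is lower inside every HbA1c stratum but Drug U is lower in aggregate. Whether to stratify depends on how HbA1c relates to the drug.
Stratifying would compare drugs among patients the drugs themselves sorted into HbA1c groups — a form of selection on an intermediate. The unconditioned pooled rates give the total causal effect.
Pooled: Drug R 35.5% vs Drug U 26.8%; Drug U is lower overall.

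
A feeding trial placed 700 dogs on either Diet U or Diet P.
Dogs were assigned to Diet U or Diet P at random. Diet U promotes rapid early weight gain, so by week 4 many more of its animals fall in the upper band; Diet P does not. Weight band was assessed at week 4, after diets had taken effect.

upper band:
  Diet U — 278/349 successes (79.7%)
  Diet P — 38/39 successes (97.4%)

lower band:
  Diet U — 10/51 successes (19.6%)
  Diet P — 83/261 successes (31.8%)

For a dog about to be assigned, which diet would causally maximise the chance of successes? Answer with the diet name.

Diet U

Week-4 weight band is downstream of the diet. One should not condition on a consequence of treatment, so the overall rates are the right comparison.
Pooled: Diet U 72.0% vs Diet P 40.3%; Diet U is higher overall.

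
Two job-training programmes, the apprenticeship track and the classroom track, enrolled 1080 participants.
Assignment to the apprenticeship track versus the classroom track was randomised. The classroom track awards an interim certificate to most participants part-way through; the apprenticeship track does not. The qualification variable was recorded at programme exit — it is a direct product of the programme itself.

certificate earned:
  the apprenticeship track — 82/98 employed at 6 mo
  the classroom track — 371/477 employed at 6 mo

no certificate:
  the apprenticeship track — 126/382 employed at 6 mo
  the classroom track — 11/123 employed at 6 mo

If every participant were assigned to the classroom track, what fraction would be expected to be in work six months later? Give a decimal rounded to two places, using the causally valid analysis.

0.64

The qualification attained during the programme-specific comparison favours the apprenticeship track throughout, but the pooled figures favour the classroom track. The question is whether to condition on qualification attained during the programme.
The distribution of qualification attained during the programme is itself part of what the programme does — it is an intermediate outcome. Holding it fixed would remove that part of the effect; the total effect is the pooled difference.
So P(outcome | do(the classroom track)) is just the pooled rate for the classroom track: 382/600 = 0.637.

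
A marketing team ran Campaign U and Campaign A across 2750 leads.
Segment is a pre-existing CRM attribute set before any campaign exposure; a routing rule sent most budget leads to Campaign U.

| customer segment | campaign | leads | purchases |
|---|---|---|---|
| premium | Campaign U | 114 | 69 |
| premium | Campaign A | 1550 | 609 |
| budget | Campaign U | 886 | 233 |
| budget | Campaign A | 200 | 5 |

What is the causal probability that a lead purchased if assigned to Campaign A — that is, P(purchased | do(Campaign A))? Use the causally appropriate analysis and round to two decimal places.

The customer segment-specific comparison favours Campaign U throughout, but the pooled figures favour Campaign A. The question is whether to condition on customer segment.
Customer segment is set before the campaign has any effect — it is not caused by the campaign — and it independently drives the outcome. That makes it a confounder, so the causal comparison is within customer segment levels.
Standardising Campaign A to the population customer segment mix: 0.605·609/1550 + 0.395·5/200 = 0.248.

0.25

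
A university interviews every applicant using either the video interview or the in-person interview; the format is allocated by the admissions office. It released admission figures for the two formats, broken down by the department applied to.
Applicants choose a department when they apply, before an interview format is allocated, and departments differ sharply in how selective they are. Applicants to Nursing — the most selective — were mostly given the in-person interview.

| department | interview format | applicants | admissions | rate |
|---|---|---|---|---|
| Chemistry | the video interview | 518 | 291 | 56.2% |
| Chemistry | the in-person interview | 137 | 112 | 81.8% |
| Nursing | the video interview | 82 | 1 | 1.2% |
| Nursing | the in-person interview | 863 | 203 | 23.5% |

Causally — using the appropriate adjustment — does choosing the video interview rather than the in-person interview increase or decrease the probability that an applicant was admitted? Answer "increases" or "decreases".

the in-person interview is higher inside every department stratum but the video interview is higher in aggregate. Whether to stratify depends on how department relates to the interview format.
Since department is a pre-existing factor (not a product of the interview format) and it affects the outcome on its own, it is a confounder. The stratified rates, not the pooled rate, identify the causal effect.
Within each level — Chemistry: 56.2% vs 81.8%; Nursing: 1.2% vs 23.5% — the in-person interview is higher every time.

decreases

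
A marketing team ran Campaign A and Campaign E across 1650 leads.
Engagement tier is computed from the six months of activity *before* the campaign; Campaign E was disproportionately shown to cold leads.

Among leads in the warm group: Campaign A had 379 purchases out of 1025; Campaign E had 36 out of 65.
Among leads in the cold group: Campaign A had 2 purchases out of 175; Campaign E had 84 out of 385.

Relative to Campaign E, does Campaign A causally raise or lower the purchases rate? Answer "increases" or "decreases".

decreases

Engagement tier is set before the campaign has any effect — it is not caused by the campaign — and it independently drives the outcome. That makes it a confounder, so the causal comparison is within engagement tier levels.
Within each level — warm: 37.0% vs 55.4%; cold: 1.1% vs 21.8% — Campaign E is higher every time.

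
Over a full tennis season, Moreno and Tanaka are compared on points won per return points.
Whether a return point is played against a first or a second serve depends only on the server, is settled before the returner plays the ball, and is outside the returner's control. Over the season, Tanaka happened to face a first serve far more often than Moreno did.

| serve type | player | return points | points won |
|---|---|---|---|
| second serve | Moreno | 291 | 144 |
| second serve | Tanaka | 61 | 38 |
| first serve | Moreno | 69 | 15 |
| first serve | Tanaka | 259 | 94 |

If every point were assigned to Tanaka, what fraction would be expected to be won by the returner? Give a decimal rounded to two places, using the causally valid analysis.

Serve type differs across players for reasons unrelated to any effect of the player itself, and it separately predicts the outcome — a classic confounder. We must compare within serve type levels.
Standardising Tanaka to the population serve type mix: 0.518·38/61 + 0.482·94/259 = 0.498.

0.50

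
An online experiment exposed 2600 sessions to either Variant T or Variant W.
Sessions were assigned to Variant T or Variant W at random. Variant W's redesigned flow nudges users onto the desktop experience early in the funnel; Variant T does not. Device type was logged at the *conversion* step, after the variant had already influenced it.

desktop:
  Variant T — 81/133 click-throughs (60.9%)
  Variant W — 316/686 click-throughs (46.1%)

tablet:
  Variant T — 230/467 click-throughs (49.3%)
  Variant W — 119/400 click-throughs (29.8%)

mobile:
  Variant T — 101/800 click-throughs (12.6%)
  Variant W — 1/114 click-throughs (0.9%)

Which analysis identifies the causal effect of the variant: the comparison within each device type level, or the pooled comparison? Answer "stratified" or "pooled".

pooled

Device type lies on the pathway variant → device type → outcome, so adjusting for it blocks the indirect effect. For the total causal effect of variant, use the unadjusted pooled rates.
Pooled: Variant T 29.4% vs Variant W 36.3%; Variant W is higher overall.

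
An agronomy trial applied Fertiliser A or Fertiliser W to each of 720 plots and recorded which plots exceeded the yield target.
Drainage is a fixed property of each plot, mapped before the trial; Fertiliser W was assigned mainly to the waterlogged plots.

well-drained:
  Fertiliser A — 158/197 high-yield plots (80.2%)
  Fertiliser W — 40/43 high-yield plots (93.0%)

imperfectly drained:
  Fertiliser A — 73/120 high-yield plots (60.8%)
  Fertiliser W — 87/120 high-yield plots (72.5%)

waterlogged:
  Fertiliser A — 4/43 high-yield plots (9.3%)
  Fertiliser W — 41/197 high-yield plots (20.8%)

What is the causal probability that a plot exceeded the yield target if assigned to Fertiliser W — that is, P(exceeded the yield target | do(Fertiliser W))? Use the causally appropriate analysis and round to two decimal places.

0.62

Fertiliser W is higher inside every field drainage stratum but Fertiliser A is higher in aggregate. Whether to stratify depends on how field drainage relates to the fertiliser.
Field drainage differs across fertilisers for reasons unrelated to any effect of the fertiliser itself, and it separately predicts the outcome — a classic confounder. We must compare within field drainage levels.
Standardising Fertiliser W to the population field drainage mix: 0.333·40/43 + 0.333·87/120 + 0.333·41/197 = 0.621.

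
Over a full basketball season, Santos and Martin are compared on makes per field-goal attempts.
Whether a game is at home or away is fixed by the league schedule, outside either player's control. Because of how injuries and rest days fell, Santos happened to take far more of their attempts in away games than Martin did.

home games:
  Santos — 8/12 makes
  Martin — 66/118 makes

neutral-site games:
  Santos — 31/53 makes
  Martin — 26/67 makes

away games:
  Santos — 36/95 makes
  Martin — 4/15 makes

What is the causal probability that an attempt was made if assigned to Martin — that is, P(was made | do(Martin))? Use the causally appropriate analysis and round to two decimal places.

The game venue-specific comparison favours Santos throughout, but the pooled figures favour Martin. The question is whether to condition on game venue.
Game venue is set before the player has any effect — it is not caused by the player — and it independently drives the outcome. That makes it a confounder, so the causal comparison is within game venue levels.
Standardising Martin to the population game venue mix: 0.361·66/118 + 0.333·26/67 + 0.306·4/15 = 0.413.

0.41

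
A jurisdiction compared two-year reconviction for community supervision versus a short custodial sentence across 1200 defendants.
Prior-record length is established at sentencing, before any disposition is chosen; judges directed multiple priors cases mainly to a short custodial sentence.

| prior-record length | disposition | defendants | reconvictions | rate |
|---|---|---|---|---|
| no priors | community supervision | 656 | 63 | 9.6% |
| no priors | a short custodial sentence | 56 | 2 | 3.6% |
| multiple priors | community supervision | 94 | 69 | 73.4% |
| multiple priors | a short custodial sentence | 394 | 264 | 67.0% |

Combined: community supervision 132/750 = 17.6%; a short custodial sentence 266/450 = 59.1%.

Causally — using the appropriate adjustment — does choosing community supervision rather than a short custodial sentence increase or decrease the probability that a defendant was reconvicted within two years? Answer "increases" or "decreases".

Nothing the disposition does changes prior-record length; the imbalance is an allocation artefact. With prior-record length also predicting the outcome, the pooled figure is confounded, and the within-stratum comparison is the causal one.
Within each level — no priors: 9.6% vs 3.6%; multiple priors: 73.4% vs 67.0% — a short custodial sentence is lower every time.

increases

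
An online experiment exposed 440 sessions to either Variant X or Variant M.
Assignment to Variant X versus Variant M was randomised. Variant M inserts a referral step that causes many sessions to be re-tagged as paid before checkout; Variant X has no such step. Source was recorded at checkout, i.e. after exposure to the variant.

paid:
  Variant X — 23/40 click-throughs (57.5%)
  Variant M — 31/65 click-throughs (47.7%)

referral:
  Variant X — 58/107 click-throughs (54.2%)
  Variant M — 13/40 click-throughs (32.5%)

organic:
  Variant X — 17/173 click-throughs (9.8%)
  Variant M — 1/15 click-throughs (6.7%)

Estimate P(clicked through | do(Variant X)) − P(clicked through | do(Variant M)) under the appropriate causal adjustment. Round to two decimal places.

The distribution of traffic source is itself part of what the variant does — it is an intermediate outcome. Holding it fixed would remove that part of the effect; the total effect is the pooled difference.
The causal difference is the pooled difference: 0.306 − 0.375 = -0.069.

-0.07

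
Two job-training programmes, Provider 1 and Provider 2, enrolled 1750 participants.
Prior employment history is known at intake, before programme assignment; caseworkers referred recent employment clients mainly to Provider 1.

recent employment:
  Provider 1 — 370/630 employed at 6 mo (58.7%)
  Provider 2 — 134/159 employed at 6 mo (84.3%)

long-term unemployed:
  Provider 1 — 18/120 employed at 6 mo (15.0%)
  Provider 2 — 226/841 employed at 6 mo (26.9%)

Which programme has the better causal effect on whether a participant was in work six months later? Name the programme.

Provider 2

Since prior employment history is a pre-existing factor (not a product of the programme) and it affects the outcome on its own, it is a confounder. The stratified rates, not the pooled rate, identify the causal effect.
Within each level — recent employment: 58.7% vs 84.3%; long-term unemployed: 15.0% vs 26.9% — Provider 2 is higher every time.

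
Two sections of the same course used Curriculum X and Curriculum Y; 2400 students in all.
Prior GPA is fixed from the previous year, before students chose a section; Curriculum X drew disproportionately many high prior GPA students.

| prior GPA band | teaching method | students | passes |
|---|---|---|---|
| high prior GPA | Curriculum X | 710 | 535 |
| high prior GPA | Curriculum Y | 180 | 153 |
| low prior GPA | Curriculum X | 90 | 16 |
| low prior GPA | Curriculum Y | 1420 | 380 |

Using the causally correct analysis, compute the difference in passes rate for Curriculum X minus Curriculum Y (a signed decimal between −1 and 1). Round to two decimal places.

Prior GPA band differs across teaching methods for reasons unrelated to any effect of the teaching method itself, and it separately predicts the outcome — a classic confounder. We must compare within prior GPA band levels.
Adjusting over the population distribution of prior GPA band: 0.371·(0.754−0.850) + 0.629·(0.178−0.268) = -0.092.

-0.09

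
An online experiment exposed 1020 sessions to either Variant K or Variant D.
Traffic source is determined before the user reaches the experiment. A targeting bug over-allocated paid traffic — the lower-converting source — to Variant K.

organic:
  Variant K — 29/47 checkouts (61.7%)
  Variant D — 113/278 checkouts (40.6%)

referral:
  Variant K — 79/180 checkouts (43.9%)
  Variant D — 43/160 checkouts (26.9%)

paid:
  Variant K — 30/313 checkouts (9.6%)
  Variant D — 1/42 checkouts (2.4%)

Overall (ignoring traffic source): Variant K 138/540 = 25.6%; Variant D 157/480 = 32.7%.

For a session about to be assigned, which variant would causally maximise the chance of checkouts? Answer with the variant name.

Variant K

The stratified and pooled comparisons disagree (Variant K wins within each traffic source; Variant D wins overall), so the answer turns on the causal role of traffic source.
Nothing the variant does changes traffic source; the imbalance is an allocation artefact. With traffic source also predicting the outcome, the pooled figure is confounded, and the within-stratum comparison is the causal one.
Within each level — organic: 61.7% vs 40.6%; referral: 43.9% vs 26.9%; paid: 9.6% vs 2.4% — Variant K is higher every time.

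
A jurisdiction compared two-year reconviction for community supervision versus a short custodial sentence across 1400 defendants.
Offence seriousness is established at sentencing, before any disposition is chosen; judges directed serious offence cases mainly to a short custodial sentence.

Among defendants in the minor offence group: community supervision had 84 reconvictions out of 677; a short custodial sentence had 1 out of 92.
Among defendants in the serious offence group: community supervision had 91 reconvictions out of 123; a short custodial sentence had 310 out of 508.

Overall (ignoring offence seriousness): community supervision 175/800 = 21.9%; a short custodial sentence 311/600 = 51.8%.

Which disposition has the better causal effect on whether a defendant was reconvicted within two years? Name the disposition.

Here offence seriousness is a common cause — it drives both which disposition a case falls under and the outcome. The crude comparison mixes populations; the stratum-specific rates are the causally relevant ones.
Within each level — minor offence: 12.4% vs 1.1%; serious offence: 74.0% vs 61.0% — a short custodial sentence is lower every time.

a short custodial sentence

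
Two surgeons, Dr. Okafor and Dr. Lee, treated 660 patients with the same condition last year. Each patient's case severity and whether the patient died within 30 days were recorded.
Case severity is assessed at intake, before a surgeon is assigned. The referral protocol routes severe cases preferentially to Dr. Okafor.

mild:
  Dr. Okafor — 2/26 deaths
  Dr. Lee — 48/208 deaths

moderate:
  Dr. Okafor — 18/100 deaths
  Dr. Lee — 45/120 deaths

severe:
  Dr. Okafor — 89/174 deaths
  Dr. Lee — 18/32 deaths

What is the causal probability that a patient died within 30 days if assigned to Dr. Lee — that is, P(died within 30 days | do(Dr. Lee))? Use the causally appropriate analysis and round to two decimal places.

0.38

The imbalance in case severity arose from how patients were allocated, not from anything the surgeon did; and case severity independently affects the outcome. The pooled gap is confounded — condition on case severity.
Standardising Dr. Lee to the population case severity mix: 0.355·48/208 + 0.333·45/120 + 0.312·18/32 = 0.382.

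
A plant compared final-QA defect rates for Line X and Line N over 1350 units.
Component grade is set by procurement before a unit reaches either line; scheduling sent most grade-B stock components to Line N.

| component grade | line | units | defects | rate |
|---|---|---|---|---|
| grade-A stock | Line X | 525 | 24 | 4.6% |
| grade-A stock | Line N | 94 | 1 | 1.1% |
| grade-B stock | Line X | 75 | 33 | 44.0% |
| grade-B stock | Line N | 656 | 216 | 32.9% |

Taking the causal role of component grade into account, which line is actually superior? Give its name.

Within every component grade level Line N has the lower rate, yet pooled Line X does — Simpson's reversal.
Component grade satisfies the back-door criterion: it is not a descendant of the line, and it blocks the spurious path from line to outcome. Adjusting for it (i.e., using the within-component grade rates) gives the causal effect.
Within each level — grade-A stock: 4.6% vs 1.1%; grade-B stock: 44.0% vs 32.9% — Line N is lower every time.

Line N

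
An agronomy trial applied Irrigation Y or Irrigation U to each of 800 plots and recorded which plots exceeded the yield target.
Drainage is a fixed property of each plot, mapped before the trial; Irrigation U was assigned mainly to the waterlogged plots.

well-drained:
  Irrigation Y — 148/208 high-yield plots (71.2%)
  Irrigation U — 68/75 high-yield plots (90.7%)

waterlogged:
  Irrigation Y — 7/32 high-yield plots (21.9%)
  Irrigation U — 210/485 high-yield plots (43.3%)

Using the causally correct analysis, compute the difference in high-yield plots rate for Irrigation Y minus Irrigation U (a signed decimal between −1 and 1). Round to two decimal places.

-0.21

Within every field drainage level Irrigation U has the higher rate, yet pooled Irrigation Y does — Simpson's reversal.
Field drainage differs across irrigations for reasons unrelated to any effect of the irrigation itself, and it separately predicts the outcome — a classic confounder. We must compare within field drainage levels.
Adjusting over the population distribution of field drainage: 0.354·(0.712−0.907) + 0.646·(0.219−0.433) = -0.207.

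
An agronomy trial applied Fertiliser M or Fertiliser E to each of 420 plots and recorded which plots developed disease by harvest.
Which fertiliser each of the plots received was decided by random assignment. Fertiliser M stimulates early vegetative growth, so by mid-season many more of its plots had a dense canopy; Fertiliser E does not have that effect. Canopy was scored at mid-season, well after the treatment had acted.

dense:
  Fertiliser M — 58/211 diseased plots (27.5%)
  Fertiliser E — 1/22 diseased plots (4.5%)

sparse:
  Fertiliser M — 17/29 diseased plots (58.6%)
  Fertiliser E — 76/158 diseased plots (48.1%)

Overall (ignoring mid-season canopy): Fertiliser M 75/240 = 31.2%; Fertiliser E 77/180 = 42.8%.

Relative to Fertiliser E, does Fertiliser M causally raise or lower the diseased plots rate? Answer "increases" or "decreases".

Because the fertiliser influences mid-season canopy, mid-season canopy is a post-treatment mediator, not a confounder. Stratifying on it would bias the estimate; the causal effect is the crude pooled difference.
Pooled: Fertiliser M 31.2% vs Fertiliser E 42.8%; Fertiliser M is lower overall.

decreases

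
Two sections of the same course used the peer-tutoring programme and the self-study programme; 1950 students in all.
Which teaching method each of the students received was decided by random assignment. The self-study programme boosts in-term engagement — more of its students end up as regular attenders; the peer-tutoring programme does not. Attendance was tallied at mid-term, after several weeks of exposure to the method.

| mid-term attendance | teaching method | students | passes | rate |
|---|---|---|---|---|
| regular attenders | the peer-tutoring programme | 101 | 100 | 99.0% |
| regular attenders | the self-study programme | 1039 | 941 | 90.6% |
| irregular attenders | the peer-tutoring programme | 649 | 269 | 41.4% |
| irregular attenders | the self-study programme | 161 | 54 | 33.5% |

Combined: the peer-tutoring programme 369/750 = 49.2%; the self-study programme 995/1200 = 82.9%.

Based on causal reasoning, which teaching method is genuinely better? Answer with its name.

the peer-tutoring programme is higher inside every mid-term attendance stratum but the self-study programme is higher in aggregate. Whether to stratify depends on how mid-term attendance relates to the teaching method.
Because the teaching method influences mid-term attendance, mid-term attendance is a post-treatment mediator, not a confounder. Stratifying on it would bias the estimate; the causal effect is the crude pooled difference.
Pooled: the peer-tutoring programme 49.2% vs the self-study programme 82.9%; the self-study programme is higher overall.

the self-study programme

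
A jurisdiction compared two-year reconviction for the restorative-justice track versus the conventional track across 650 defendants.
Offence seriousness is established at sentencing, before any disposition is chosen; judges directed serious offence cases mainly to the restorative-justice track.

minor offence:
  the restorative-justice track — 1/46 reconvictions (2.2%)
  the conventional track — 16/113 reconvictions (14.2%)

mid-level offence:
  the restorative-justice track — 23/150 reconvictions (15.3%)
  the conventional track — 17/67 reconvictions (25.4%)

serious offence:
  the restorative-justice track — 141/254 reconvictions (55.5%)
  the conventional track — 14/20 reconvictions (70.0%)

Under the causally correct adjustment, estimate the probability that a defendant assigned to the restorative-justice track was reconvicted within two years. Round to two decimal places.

0.29

the restorative-justice track is lower inside every offence seriousness stratum but the conventional track is lower in aggregate. Whether to stratify depends on how offence seriousness relates to the disposition.
Offence seriousness satisfies the back-door criterion: it is not a descendant of the disposition, and it blocks the spurious path from disposition to outcome. Adjusting for it (i.e., using the within-offence seriousness rates) gives the causal effect.
Standardising the restorative-justice track to the population offence seriousness mix: 0.245·1/46 + 0.334·23/150 + 0.422·141/254 = 0.291.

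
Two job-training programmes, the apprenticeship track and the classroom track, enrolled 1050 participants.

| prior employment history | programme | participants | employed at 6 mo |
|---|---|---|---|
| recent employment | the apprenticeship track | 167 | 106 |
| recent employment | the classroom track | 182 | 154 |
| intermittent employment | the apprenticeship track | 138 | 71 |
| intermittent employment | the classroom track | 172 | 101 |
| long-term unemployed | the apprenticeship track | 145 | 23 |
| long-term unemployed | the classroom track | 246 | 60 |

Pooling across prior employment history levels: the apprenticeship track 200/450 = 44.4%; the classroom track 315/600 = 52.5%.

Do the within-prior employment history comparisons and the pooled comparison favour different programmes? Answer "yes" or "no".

no

Within each prior employment history level (recent employment 63.5% vs 84.6%; intermittent employment 51.4% vs 58.7%; long-term unemployed 15.9% vs 24.4%), the classroom track has the higher rate every time. Pooled: 44.4% vs 52.5% — the classroom track has the higher rate overall. They agree.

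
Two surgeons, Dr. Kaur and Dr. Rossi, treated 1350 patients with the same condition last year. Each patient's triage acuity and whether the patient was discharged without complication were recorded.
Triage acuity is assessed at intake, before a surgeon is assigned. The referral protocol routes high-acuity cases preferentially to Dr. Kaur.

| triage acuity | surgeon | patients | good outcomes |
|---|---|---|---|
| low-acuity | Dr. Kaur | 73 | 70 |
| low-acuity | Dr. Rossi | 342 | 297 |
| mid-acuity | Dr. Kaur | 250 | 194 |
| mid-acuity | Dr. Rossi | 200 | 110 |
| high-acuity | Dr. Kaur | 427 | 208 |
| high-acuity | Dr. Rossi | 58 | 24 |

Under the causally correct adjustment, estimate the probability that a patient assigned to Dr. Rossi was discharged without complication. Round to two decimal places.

0.60

Dr. Kaur is higher inside every triage acuity stratum but Dr. Rossi is higher in aggregate. Whether to stratify depends on how triage acuity relates to the surgeon.
Here triage acuity is a common cause — it drives both which surgeon a case falls under and the outcome. The crude comparison mixes populations; the stratum-specific rates are the causally relevant ones.
Standardising Dr. Rossi to the population triage acuity mix: 0.307·297/342 + 0.333·110/200 + 0.359·24/58 = 0.599.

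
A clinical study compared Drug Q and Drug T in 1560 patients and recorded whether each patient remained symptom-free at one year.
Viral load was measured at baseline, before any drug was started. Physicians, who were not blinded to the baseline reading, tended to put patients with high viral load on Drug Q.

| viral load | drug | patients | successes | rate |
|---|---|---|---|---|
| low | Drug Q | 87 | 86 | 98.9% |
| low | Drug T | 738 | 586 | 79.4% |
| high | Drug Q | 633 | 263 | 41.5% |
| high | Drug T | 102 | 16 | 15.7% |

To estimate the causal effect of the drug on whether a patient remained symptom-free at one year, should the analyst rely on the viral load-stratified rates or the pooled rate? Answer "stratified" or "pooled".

Drug Q is higher inside every viral load stratum but Drug T is higher in aggregate. Whether to stratify depends on how viral load relates to the drug.
The imbalance in viral load arose from how patients were allocated, not from anything the drug did; and viral load independently affects the outcome. The pooled gap is confounded — condition on viral load.
Within each level — low: 98.9% vs 79.4%; high: 41.5% vs 15.7% — Drug Q is higher every time.

stratified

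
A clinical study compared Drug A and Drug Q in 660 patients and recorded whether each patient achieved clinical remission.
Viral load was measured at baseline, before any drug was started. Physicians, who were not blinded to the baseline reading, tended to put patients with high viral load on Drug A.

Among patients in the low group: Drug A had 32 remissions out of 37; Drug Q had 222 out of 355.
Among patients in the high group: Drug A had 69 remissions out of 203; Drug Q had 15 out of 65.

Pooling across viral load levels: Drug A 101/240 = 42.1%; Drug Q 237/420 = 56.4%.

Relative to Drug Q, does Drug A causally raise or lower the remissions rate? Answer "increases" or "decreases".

increases

Drug A is higher inside every viral load stratum but Drug Q is higher in aggregate. Whether to stratify depends on how viral load relates to the drug.
Here viral load is a common cause — it drives both which drug a case falls under and the outcome. The crude comparison mixes populations; the stratum-specific rates are the causally relevant ones.
Within each level — low: 86.5% vs 62.5%; high: 34.0% vs 23.1% — Drug A is higher every time.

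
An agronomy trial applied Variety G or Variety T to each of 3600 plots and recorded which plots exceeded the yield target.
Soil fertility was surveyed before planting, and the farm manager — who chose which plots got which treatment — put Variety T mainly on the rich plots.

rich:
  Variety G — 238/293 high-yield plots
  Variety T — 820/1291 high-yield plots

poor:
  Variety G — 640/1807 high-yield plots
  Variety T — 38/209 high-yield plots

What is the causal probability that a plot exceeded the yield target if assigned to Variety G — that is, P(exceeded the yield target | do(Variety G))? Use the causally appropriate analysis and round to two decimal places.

0.56

The stratified and pooled comparisons disagree (Variety G wins within each soil fertility; Variety T wins overall), so the answer turns on the causal role of soil fertility.
Soil fertility differs across varietys for reasons unrelated to any effect of the variety itself, and it separately predicts the outcome — a classic confounder. We must compare within soil fertility levels.
Standardising Variety G to the population soil fertility mix: 0.440·238/293 + 0.560·640/1807 = 0.556.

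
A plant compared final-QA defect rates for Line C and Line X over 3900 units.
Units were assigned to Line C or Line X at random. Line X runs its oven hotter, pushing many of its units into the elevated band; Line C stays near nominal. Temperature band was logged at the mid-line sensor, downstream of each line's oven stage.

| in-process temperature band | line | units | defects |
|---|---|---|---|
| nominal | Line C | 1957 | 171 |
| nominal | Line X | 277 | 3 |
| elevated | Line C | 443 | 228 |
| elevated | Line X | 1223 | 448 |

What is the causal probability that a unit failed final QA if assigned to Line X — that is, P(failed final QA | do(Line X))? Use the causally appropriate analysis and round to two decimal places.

Within every in-process temperature band level Line X has the lower rate, yet pooled Line C does — Simpson's reversal.
Because the line influences in-process temperature band, in-process temperature band is a post-treatment mediator, not a confounder. Stratifying on it would bias the estimate; the causal effect is the crude pooled difference.
So P(outcome | do(Line X)) is just the pooled rate for Line X: 451/1500 = 0.301.

0.30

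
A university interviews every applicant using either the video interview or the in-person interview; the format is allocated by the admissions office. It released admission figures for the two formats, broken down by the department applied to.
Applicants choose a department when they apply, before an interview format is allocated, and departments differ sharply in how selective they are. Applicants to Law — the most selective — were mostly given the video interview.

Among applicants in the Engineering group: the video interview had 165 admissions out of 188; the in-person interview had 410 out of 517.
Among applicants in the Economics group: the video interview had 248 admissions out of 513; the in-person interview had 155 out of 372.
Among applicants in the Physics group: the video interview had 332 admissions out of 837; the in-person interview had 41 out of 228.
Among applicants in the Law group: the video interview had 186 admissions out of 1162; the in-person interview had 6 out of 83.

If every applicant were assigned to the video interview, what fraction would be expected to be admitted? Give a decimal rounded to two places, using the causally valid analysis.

0.43

Since department is a pre-existing factor (not a product of the interview format) and it affects the outcome on its own, it is a confounder. The stratified rates, not the pooled rate, identify the causal effect.
Standardising the video interview to the population department mix: 0.181·165/188 + 0.227·248/513 + 0.273·332/837 + 0.319·186/1162 = 0.428.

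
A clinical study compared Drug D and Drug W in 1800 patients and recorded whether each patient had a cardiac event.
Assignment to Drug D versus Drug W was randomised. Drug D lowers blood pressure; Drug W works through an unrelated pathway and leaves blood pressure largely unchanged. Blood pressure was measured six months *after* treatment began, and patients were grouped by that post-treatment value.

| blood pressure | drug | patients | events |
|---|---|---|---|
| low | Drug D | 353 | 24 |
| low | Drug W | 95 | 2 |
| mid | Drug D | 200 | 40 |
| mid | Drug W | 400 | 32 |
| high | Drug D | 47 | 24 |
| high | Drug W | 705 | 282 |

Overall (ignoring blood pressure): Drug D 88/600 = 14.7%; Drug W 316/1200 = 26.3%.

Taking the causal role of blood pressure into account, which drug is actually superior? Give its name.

The stratified and pooled comparisons disagree (Drug W wins within each blood pressure; Drug D wins overall), so the answer turns on the causal role of blood pressure.
Blood pressure here is a post-treatment variable shaped by the drug; conditioning on it would introduce bias rather than remove it. The overall comparison is the causal one.
Pooled: Drug D 14.7% vs Drug W 26.3%; Drug D is lower overall.

Drug D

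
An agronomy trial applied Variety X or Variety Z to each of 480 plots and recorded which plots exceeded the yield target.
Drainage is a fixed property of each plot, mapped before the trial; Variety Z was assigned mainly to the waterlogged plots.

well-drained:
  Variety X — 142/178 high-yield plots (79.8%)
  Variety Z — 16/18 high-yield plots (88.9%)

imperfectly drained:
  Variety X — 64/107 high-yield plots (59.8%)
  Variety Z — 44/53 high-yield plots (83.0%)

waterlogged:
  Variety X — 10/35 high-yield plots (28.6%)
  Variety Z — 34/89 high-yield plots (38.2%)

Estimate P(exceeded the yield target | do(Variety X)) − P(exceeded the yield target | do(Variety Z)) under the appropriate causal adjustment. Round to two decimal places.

-0.14

Variety Z is higher inside every field drainage stratum but Variety X is higher in aggregate. Whether to stratify depends on how field drainage relates to the variety.
Field drainage differs across varietys for reasons unrelated to any effect of the variety itself, and it separately predicts the outcome — a classic confounder. We must compare within field drainage levels.
Adjusting over the population distribution of field drainage: 0.408·(0.798−0.889) + 0.333·(0.598−0.830) + 0.258·(0.286−0.382) = -0.139.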